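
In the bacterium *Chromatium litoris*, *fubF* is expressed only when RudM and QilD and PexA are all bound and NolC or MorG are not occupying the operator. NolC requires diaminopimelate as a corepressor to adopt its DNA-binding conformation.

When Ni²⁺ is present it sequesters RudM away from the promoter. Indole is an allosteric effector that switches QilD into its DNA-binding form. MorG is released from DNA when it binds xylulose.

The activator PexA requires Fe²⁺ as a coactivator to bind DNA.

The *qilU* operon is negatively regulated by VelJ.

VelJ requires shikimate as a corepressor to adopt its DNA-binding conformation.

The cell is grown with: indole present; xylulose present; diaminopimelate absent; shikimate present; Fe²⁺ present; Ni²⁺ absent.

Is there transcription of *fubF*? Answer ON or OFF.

ON

Diaminopimelate is absent, so NolC is inactive.
Xylulose is present, so MorG is inactive.
Ni²⁺ is absent, so RudM is active.
Indole is present, so QilD is active.
Fe²⁺ is present, so PexA is active.
No repressor is bound and RudM and QilD and PexA are active, so *fubF* is transcribed.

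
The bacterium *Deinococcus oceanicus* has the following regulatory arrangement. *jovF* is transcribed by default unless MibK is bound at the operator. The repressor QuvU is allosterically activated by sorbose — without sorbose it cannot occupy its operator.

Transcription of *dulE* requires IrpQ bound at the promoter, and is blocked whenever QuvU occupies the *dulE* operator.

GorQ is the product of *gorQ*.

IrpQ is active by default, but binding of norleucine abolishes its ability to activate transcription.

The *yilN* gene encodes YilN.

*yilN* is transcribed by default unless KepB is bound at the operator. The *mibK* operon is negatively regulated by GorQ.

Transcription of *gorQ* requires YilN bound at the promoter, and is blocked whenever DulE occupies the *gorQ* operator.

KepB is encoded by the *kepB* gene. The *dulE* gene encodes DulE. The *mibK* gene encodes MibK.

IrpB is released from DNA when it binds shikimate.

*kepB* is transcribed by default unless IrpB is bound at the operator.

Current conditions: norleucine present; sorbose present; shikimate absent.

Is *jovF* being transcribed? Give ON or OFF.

ON

Shikimate is absent, so IrpB is active.
With repressor IrpB bound, *kepB* is not transcribed.
So KepB is not produced.
With no repressor bound, *yilN* is transcribed.
So YilN is produced and active.
Sorbose is present, so QuvU is active.
Norleucine is present, so IrpQ is inactive.
With repressor QuvU bound, *dulE* is not transcribed.
So DulE is not produced.
No repressor is bound and YilN is active, so *gorQ* is transcribed.
So GorQ is produced and active.
With repressor GorQ bound, *mibK* is not transcribed.
So MibK is not produced.
With no repressor bound, *jovF* is transcribed.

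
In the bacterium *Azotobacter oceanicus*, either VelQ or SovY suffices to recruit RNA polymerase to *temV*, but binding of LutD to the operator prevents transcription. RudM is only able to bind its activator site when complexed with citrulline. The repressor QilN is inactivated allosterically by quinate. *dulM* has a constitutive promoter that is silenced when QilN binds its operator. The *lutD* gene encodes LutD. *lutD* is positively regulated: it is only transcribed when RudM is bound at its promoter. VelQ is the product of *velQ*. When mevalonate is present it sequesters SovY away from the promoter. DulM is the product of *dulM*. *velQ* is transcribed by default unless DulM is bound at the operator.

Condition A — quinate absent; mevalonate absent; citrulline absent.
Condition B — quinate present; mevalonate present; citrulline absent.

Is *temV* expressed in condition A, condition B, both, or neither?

Condition A:
Quinate is absent, so QilN is active.
With repressor QilN bound, *dulM* is not transcribed.
So DulM is not produced.
With no repressor bound, *velQ* is transcribed.
So VelQ is produced and active.
Mevalonate is absent, so SovY is active.
Citrulline is absent, so RudM is inactive.
Required activator RudM is absent, so *lutD* is not transcribed.
So LutD is not produced.
Activator VelQ is present, so *temV* is transcribed.
→ *temV* is ON in A.
Condition B:
Quinate is present, so QilN is inactive.
With no repressor bound, *dulM* is transcribed.
So DulM is produced and active.
With repressor DulM bound, *velQ* is not transcribed.
So VelQ is not produced.
Mevalonate is present, so SovY is inactive.
Citrulline is absent, so RudM is inactive.
Required activator RudM is absent, so *lutD* is not transcribed.
So LutD is not produced.
No activator is available at the *temV* promoter, so *temV* is not transcribed.
→ *temV* is OFF in B.

A only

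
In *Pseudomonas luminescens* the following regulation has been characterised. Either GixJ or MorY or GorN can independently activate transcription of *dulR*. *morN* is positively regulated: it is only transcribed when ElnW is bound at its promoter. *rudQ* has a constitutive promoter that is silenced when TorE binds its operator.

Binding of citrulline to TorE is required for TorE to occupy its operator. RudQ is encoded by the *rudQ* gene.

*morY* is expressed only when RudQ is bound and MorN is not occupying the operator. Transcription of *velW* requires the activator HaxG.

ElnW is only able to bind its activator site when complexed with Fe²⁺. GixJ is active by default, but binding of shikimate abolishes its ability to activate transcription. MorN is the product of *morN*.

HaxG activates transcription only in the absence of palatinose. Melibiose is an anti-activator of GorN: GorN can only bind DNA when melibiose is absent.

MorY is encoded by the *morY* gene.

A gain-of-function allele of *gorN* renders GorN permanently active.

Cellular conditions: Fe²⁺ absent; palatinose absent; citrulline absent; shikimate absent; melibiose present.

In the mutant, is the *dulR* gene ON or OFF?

Shikimate is absent, so GixJ is active.
Citrulline is absent, so TorE is inactive.
With no repressor bound, *rudQ* is transcribed.
So RudQ is produced and active.
Fe²⁺ is absent, so ElnW is inactive.
Required activator ElnW is absent, so *morN* is not transcribed.
So MorN is not produced.
No repressor is bound and RudQ is active, so *morY* is transcribed.
So MorY is produced and active.
GorN is constitutively active in this strain.
Activator GixJ is present, so *dulR* is transcribed.

ON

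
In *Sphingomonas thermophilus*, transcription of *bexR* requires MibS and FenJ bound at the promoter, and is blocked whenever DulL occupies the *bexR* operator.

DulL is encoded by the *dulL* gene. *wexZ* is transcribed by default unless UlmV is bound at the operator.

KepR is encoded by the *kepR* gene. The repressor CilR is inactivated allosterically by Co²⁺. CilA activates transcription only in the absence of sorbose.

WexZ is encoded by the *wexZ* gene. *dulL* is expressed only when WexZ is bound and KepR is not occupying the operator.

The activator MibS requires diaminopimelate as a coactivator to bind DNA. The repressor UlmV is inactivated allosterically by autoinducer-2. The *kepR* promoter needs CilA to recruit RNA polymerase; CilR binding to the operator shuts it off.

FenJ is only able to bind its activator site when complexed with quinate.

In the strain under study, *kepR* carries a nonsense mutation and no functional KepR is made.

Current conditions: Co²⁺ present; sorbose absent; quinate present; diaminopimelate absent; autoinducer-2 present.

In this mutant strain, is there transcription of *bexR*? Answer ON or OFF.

OFF

Diaminopimelate is absent, so MibS is inactive.
Quinate is present, so FenJ is active.
Autoinducer-2 is present, so UlmV is inactive.
With no repressor bound, *wexZ* is transcribed.
So WexZ is produced and active.
KepR is non-functional in this strain, so it has no effect.
No repressor is bound and WexZ is active, so *dulL* is transcribed.
So DulL is produced and active.
With repressor DulL bound, *bexR* is not transcribed.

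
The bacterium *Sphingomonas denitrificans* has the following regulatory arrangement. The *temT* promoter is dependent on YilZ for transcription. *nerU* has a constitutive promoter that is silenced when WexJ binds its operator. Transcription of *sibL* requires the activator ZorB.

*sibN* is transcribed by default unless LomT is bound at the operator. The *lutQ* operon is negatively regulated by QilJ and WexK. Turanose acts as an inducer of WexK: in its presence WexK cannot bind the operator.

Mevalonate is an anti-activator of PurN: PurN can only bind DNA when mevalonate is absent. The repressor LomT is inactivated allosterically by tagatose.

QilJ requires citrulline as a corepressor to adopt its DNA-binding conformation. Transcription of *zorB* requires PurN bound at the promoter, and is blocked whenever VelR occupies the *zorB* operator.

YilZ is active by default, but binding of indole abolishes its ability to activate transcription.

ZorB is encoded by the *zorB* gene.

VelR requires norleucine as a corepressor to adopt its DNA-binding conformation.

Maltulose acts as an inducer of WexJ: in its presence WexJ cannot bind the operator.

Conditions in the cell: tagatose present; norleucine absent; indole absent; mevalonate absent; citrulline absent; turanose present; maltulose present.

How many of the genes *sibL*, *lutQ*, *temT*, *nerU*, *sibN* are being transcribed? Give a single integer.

Mevalonate is absent, so PurN is active.
Norleucine is absent, so VelR is inactive.
No repressor is bound and PurN is active, so *zorB* is transcribed.
So ZorB is produced and active.
No repressor is bound and ZorB is active, so *sibL* is transcribed.
→ *sibL* is ON.
Citrulline is absent, so QilJ is inactive.
Turanose is present, so WexK is inactive.
With no repressor bound, *lutQ* is transcribed.
→ *lutQ* is ON.
Indole is absent, so YilZ is active.
No repressor is bound and YilZ is active, so *temT* is transcribed.
→ *temT* is ON.
Maltulose is present, so WexJ is inactive.
With no repressor bound, *nerU* is transcribed.
→ *nerU* is ON.
Tagatose is present, so LomT is inactive.
With no repressor bound, *sibN* is transcribed.
→ *sibN* is ON.
5 of the 5 genes are transcribed.

5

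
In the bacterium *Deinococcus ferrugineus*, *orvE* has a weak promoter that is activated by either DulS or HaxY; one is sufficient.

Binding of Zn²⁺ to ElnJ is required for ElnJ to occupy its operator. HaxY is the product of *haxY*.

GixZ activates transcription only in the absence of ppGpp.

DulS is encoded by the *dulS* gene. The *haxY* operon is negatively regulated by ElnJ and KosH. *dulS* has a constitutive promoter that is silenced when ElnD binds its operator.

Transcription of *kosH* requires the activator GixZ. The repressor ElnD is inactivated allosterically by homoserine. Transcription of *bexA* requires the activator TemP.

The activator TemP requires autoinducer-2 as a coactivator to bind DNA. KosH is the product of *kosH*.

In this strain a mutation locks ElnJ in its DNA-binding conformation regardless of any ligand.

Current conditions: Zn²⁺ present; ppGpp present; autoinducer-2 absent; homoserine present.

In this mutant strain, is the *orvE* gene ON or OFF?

ON

Homoserine is present, so ElnD is inactive.
With no repressor bound, *dulS* is transcribed.
So DulS is produced and active.
ElnJ is constitutively active in this strain.
ppGpp is present, so GixZ is inactive.
Required activator GixZ is absent, so *kosH* is not transcribed.
So KosH is not produced.
With repressor ElnJ bound, *haxY* is not transcribed.
So HaxY is not produced.
Activator DulS is present, so *orvE* is transcribed.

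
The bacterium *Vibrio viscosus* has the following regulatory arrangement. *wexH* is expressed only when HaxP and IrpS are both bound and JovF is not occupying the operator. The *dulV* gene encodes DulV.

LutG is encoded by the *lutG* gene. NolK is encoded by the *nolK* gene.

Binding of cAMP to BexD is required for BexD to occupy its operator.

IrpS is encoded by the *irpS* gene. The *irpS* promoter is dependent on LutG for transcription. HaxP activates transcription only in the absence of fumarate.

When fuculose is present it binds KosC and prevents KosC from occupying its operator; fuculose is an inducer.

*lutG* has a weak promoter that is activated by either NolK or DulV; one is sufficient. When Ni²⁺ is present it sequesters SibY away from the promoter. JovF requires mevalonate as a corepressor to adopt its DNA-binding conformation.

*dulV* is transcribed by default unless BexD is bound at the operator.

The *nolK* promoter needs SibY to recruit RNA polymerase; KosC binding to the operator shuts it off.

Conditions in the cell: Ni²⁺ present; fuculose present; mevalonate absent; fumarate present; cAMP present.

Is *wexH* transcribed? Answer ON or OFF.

OFF

Mevalonate is absent, so JovF is inactive.
Fumarate is present, so HaxP is inactive.
Fuculose is present, so KosC is inactive.
Ni²⁺ is present, so SibY is inactive.
Required activator SibY is absent, so *nolK* is not transcribed.
So NolK is not produced.
cAMP is present, so BexD is active.
With repressor BexD bound, *dulV* is not transcribed.
So DulV is not produced.
No activator is available at the *lutG* promoter, so *lutG* is not transcribed.
So LutG is not produced.
Required activator LutG is absent, so *irpS* is not transcribed.
So IrpS is not produced.
Required activator HaxP is absent, so *wexH* is not transcribed.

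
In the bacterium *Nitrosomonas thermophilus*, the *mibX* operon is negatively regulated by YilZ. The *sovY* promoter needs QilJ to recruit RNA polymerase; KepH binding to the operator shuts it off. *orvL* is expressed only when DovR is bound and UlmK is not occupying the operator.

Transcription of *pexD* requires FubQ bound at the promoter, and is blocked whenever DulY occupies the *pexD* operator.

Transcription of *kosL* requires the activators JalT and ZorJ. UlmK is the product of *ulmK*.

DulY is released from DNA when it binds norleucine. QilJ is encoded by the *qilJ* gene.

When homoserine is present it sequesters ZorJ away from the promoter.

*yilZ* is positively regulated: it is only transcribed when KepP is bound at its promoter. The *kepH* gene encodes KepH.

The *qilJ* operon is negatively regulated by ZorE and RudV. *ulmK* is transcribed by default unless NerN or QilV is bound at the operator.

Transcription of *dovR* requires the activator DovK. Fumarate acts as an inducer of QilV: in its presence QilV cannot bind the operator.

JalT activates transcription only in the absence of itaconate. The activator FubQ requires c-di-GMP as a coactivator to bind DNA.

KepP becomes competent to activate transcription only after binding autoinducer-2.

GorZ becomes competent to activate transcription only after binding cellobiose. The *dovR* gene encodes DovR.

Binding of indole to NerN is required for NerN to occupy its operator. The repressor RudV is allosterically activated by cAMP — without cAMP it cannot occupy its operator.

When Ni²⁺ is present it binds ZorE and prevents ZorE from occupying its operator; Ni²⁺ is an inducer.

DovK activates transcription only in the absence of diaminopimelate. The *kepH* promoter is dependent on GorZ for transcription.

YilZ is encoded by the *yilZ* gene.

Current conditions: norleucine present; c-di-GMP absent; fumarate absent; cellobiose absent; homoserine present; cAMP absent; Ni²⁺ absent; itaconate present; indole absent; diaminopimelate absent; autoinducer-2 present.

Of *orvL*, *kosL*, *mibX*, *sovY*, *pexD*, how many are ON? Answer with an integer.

Diaminopimelate is absent, so DovK is active.
No repressor is bound and DovK is active, so *dovR* is transcribed.
So DovR is produced and active.
Indole is absent, so NerN is inactive.
Fumarate is absent, so QilV is active.
With repressor QilV bound, *ulmK* is not transcribed.
So UlmK is not produced.
No repressor is bound and DovR is active, so *orvL* is transcribed.
→ *orvL* is ON.
Itaconate is present, so JalT is inactive.
Homoserine is present, so ZorJ is inactive.
Required activator JalT is absent, so *kosL* is not transcribed.
→ *kosL* is OFF.
Autoinducer-2 is present, so KepP is active.
No repressor is bound and KepP is active, so *yilZ* is transcribed.
So YilZ is produced and active.
With repressor YilZ bound, *mibX* is not transcribed.
→ *mibX* is OFF.
Ni²⁺ is absent, so ZorE is active.
cAMP is absent, so RudV is inactive.
With repressor ZorE bound, *qilJ* is not transcribed.
So QilJ is not produced.
Cellobiose is absent, so GorZ is inactive.
Required activator GorZ is absent, so *kepH* is not transcribed.
So KepH is not produced.
Required activator QilJ is absent, so *sovY* is not transcribed.
→ *sovY* is OFF.
c-di-GMP is absent, so FubQ is inactive.
Norleucine is present, so DulY is inactive.
Required activator FubQ is absent, so *pexD* is not transcribed.
→ *pexD* is OFF.
1 of the 5 genes is transcribed.

1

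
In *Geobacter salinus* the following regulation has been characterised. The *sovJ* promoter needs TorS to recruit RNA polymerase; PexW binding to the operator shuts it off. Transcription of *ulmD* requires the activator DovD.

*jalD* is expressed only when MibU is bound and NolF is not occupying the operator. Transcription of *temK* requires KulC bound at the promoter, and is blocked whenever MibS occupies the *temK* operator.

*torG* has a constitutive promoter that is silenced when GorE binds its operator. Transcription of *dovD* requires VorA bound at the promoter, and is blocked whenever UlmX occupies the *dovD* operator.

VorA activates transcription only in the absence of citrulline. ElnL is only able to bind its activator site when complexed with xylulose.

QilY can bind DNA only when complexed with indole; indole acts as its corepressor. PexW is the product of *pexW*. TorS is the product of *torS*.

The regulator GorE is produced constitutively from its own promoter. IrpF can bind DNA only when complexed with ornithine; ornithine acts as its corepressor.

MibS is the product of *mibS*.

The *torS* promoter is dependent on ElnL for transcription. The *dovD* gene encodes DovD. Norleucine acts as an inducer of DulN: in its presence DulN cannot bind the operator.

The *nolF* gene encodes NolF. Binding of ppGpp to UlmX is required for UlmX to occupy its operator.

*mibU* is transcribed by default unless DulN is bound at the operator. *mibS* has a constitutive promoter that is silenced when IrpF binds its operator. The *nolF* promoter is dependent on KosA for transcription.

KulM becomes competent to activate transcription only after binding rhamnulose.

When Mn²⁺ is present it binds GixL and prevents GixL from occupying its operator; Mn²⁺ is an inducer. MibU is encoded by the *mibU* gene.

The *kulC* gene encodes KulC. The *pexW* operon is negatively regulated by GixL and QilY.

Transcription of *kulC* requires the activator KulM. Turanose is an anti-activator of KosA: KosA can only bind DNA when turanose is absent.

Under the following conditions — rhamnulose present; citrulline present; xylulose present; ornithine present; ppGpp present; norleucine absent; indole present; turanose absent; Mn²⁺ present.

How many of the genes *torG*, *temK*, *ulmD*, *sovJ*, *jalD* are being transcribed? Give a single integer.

GorE is produced constitutively and is active.
With repressor GorE bound, *torG* is not transcribed.
→ *torG* is OFF.
Ornithine is present, so IrpF is active.
With repressor IrpF bound, *mibS* is not transcribed.
So MibS is not produced.
Rhamnulose is present, so KulM is active.
No repressor is bound and KulM is active, so *kulC* is transcribed.
So KulC is produced and active.
No repressor is bound and KulC is active, so *temK* is transcribed.
→ *temK* is ON.
Citrulline is present, so VorA is inactive.
ppGpp is present, so UlmX is active.
With repressor UlmX bound, *dovD* is not transcribed.
So DovD is not produced.
Required activator DovD is absent, so *ulmD* is not transcribed.
→ *ulmD* is OFF.
Xylulose is present, so ElnL is active.
No repressor is bound and ElnL is active, so *torS* is transcribed.
So TorS is produced and active.
Mn²⁺ is present, so GixL is inactive.
Indole is present, so QilY is active.
With repressor QilY bound, *pexW* is not transcribed.
So PexW is not produced.
No repressor is bound and TorS is active, so *sovJ* is transcribed.
→ *sovJ* is ON.
Turanose is absent, so KosA is active.
No repressor is bound and KosA is active, so *nolF* is transcribed.
So NolF is produced and active.
Norleucine is absent, so DulN is active.
With repressor DulN bound, *mibU* is not transcribed.
So MibU is not produced.
With repressor NolF bound, *jalD* is not transcribed.
→ *jalD* is OFF.
2 of the 5 genes are transcribed.

2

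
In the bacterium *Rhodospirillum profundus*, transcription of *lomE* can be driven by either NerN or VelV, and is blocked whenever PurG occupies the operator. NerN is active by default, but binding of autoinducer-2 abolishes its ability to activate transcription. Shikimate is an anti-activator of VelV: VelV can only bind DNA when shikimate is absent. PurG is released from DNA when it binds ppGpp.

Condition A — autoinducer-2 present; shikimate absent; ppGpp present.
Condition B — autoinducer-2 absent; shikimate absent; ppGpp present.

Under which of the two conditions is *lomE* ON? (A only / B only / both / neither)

both

Condition A:
Autoinducer-2 is present, so NerN is inactive.
Shikimate is absent, so VelV is active.
ppGpp is present, so PurG is inactive.
Activator VelV is present, so *lomE* is transcribed.
→ *lomE* is ON in A.
Condition B:
Autoinducer-2 is absent, so NerN is active.
Shikimate is absent, so VelV is active.
ppGpp is present, so PurG is inactive.
Activator NerN is present, so *lomE* is transcribed.
→ *lomE* is ON in B.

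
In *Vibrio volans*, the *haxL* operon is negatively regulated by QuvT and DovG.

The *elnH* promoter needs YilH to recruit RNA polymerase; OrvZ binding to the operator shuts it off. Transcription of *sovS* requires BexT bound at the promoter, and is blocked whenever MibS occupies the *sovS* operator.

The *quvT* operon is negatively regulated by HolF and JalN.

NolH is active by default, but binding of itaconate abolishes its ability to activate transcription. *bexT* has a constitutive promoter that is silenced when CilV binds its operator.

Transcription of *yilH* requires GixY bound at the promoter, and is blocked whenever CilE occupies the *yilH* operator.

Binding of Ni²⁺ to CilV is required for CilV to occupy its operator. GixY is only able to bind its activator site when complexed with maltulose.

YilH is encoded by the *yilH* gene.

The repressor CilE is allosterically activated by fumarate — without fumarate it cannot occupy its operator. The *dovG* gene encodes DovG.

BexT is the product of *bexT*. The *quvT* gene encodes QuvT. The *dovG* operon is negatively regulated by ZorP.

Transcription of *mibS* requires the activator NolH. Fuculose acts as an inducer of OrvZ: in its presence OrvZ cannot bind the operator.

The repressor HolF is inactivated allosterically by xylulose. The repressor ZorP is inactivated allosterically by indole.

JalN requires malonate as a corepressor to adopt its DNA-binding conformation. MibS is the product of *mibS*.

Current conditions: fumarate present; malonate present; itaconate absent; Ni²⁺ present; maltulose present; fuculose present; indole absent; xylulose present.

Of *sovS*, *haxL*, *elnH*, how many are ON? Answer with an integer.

1

Ni²⁺ is present, so CilV is active.
With repressor CilV bound, *bexT* is not transcribed.
So BexT is not produced.
Itaconate is absent, so NolH is active.
No repressor is bound and NolH is active, so *mibS* is transcribed.
So MibS is produced and active.
With repressor MibS bound, *sovS* is not transcribed.
→ *sovS* is OFF.
Xylulose is present, so HolF is inactive.
Malonate is present, so JalN is active.
With repressor JalN bound, *quvT* is not transcribed.
So QuvT is not produced.
Indole is absent, so ZorP is active.
With repressor ZorP bound, *dovG* is not transcribed.
So DovG is not produced.
With no repressor bound, *haxL* is transcribed.
→ *haxL* is ON.
Fuculose is present, so OrvZ is inactive.
Fumarate is present, so CilE is active.
Maltulose is present, so GixY is active.
With repressor CilE bound, *yilH* is not transcribed.
So YilH is not produced.
Required activator YilH is absent, so *elnH* is not transcribed.
→ *elnH* is OFF.
1 of the 3 genes is transcribed.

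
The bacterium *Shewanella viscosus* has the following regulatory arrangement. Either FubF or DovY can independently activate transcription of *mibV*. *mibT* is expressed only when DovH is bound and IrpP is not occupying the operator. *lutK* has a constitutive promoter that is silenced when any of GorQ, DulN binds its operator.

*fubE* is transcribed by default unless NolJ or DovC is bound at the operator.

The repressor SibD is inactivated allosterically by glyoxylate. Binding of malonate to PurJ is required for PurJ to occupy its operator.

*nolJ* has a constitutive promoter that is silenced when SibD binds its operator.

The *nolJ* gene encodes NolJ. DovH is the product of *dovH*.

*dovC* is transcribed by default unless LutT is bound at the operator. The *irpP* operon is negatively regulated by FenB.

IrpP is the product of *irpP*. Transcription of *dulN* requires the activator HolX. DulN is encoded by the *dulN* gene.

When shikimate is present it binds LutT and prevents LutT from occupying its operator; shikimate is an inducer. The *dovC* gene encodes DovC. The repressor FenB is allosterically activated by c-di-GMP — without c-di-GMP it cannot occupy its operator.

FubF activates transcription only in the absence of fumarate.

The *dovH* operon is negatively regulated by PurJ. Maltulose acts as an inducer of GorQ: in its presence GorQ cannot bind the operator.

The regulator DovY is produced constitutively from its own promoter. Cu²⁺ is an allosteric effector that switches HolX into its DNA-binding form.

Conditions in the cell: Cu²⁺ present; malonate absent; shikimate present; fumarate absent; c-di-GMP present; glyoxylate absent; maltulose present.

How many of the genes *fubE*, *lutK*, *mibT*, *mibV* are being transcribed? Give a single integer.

Glyoxylate is absent, so SibD is active.
With repressor SibD bound, *nolJ* is not transcribed.
So NolJ is not produced.
Shikimate is present, so LutT is inactive.
With no repressor bound, *dovC* is transcribed.
So DovC is produced and active.
With repressor DovC bound, *fubE* is not transcribed.
→ *fubE* is OFF.
Maltulose is present, so GorQ is inactive.
Cu²⁺ is present, so HolX is active.
No repressor is bound and HolX is active, so *dulN* is transcribed.
So DulN is produced and active.
With repressor DulN bound, *lutK* is not transcribed.
→ *lutK* is OFF.
c-di-GMP is present, so FenB is active.
With repressor FenB bound, *irpP* is not transcribed.
So IrpP is not produced.
Malonate is absent, so PurJ is inactive.
With no repressor bound, *dovH* is transcribed.
So DovH is produced and active.
No repressor is bound and DovH is active, so *mibT* is transcribed.
→ *mibT* is ON.
Fumarate is absent, so FubF is active.
DovY is produced constitutively and is active.
Activator FubF is present, so *mibV* is transcribed.
→ *mibV* is ON.
2 of the 4 genes are transcribed.

2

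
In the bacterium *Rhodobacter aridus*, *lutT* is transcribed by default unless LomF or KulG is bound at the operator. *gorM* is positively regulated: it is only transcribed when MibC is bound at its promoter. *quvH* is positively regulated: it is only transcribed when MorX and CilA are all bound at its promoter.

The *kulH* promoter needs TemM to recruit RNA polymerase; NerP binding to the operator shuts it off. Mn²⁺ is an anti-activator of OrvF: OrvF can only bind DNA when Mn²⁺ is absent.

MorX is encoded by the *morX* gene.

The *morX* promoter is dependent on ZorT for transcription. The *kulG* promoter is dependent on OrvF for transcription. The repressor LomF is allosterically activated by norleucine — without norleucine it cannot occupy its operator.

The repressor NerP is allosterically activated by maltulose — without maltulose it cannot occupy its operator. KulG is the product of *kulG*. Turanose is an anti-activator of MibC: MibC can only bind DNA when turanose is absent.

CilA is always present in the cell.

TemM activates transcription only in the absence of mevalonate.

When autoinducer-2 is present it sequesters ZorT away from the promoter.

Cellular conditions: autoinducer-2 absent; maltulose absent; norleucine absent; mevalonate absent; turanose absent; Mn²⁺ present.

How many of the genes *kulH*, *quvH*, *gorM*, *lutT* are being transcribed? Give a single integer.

Maltulose is absent, so NerP is inactive.
Mevalonate is absent, so TemM is active.
No repressor is bound and TemM is active, so *kulH* is transcribed.
→ *kulH* is ON.
Autoinducer-2 is absent, so ZorT is active.
No repressor is bound and ZorT is active, so *morX* is transcribed.
So MorX is produced and active.
CilA is produced constitutively and is active.
No repressor is bound and MorX and CilA are active, so *quvH* is transcribed.
→ *quvH* is ON.
Turanose is absent, so MibC is active.
No repressor is bound and MibC is active, so *gorM* is transcribed.
→ *gorM* is ON.
Norleucine is absent, so LomF is inactive.
Mn²⁺ is present, so OrvF is inactive.
Required activator OrvF is absent, so *kulG* is not transcribed.
So KulG is not produced.
With no repressor bound, *lutT* is transcribed.
→ *lutT* is ON.
4 of the 4 genes are transcribed.

4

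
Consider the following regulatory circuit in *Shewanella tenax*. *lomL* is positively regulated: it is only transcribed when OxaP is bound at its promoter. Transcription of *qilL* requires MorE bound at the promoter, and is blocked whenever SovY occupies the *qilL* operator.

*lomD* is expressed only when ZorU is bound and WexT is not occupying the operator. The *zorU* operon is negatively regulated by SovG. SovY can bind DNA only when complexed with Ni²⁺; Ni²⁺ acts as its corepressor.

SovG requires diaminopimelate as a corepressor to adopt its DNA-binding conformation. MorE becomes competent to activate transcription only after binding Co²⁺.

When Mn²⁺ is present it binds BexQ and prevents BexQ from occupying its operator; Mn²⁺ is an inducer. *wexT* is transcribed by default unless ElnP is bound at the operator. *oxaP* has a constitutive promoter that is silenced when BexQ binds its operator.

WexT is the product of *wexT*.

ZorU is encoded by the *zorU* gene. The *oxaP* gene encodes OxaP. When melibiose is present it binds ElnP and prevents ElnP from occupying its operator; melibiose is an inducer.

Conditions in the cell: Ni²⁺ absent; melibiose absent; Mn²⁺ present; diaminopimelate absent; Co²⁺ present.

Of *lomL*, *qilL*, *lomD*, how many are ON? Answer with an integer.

3

Mn²⁺ is present, so BexQ is inactive.
With no repressor bound, *oxaP* is transcribed.
So OxaP is produced and active.
No repressor is bound and OxaP is active, so *lomL* is transcribed.
→ *lomL* is ON.
Ni²⁺ is absent, so SovY is inactive.
Co²⁺ is present, so MorE is active.
No repressor is bound and MorE is active, so *qilL* is transcribed.
→ *qilL* is ON.
Melibiose is absent, so ElnP is active.
With repressor ElnP bound, *wexT* is not transcribed.
So WexT is not produced.
Diaminopimelate is absent, so SovG is inactive.
With no repressor bound, *zorU* is transcribed.
So ZorU is produced and active.
No repressor is bound and ZorU is active, so *lomD* is transcribed.
→ *lomD* is ON.
3 of the 3 genes are transcribed.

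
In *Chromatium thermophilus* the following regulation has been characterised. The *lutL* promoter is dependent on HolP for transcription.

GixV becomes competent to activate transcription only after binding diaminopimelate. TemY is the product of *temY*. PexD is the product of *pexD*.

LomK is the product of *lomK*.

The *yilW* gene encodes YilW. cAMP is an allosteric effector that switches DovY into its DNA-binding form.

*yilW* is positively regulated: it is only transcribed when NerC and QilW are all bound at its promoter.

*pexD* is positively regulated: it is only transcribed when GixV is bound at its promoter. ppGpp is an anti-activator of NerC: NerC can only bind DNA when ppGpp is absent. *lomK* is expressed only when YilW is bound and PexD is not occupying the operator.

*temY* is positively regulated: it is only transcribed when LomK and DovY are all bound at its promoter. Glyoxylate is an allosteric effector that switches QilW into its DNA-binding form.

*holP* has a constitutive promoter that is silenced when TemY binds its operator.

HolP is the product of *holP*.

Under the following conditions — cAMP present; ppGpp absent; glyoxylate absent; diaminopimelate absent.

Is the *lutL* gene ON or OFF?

Diaminopimelate is absent, so GixV is inactive.
Required activator GixV is absent, so *pexD* is not transcribed.
So PexD is not produced.
ppGpp is absent, so NerC is active.
Glyoxylate is absent, so QilW is inactive.
Required activator QilW is absent, so *yilW* is not transcribed.
So YilW is not produced.
Required activator YilW is absent, so *lomK* is not transcribed.
So LomK is not produced.
cAMP is present, so DovY is active.
Required activator LomK is absent, so *temY* is not transcribed.
So TemY is not produced.
With no repressor bound, *holP* is transcribed.
So HolP is produced and active.
No repressor is bound and HolP is active, so *lutL* is transcribed.

ON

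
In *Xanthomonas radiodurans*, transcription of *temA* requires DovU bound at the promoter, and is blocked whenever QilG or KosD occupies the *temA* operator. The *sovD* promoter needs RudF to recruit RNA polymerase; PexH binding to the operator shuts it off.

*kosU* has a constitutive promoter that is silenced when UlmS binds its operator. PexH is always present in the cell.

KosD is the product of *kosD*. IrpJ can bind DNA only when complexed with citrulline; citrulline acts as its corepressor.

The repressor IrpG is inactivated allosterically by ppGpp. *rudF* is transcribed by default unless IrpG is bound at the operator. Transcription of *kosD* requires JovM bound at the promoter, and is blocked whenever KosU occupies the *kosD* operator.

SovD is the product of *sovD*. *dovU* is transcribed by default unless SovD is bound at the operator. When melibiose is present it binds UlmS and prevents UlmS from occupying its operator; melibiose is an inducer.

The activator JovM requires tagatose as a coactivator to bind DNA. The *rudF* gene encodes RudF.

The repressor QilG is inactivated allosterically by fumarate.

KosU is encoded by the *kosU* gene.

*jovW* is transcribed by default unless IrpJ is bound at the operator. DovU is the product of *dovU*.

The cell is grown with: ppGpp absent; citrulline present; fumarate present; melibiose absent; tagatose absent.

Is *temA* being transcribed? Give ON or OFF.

ON

Fumarate is present, so QilG is inactive.
PexH is produced constitutively and is active.
ppGpp is absent, so IrpG is active.
With repressor IrpG bound, *rudF* is not transcribed.
So RudF is not produced.
With repressor PexH bound, *sovD* is not transcribed.
So SovD is not produced.
With no repressor bound, *dovU* is transcribed.
So DovU is produced and active.
Tagatose is absent, so JovM is inactive.
Melibiose is absent, so UlmS is active.
With repressor UlmS bound, *kosU* is not transcribed.
So KosU is not produced.
Required activator JovM is absent, so *kosD* is not transcribed.
So KosD is not produced.
No repressor is bound and DovU is active, so *temA* is transcribed.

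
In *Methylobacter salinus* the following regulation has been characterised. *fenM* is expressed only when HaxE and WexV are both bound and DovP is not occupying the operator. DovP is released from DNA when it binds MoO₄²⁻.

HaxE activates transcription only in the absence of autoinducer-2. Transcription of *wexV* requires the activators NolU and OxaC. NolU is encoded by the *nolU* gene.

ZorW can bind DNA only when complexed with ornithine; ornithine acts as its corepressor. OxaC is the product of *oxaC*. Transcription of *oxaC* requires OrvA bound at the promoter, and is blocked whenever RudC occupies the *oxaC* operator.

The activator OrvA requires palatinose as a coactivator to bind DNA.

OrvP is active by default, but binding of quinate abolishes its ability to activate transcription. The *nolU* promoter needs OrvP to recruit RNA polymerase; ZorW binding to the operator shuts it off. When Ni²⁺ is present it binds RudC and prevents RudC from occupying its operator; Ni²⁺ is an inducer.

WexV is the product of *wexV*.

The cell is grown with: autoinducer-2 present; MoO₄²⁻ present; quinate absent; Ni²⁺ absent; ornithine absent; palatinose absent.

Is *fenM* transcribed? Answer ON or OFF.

OFF

Autoinducer-2 is present, so HaxE is inactive.
Quinate is absent, so OrvP is active.
Ornithine is absent, so ZorW is inactive.
No repressor is bound and OrvP is active, so *nolU* is transcribed.
So NolU is produced and active.
Ni²⁺ is absent, so RudC is active.
Palatinose is absent, so OrvA is inactive.
With repressor RudC bound, *oxaC* is not transcribed.
So OxaC is not produced.
Required activator OxaC is absent, so *wexV* is not transcribed.
So WexV is not produced.
MoO₄²⁻ is present, so DovP is inactive.
Required activator HaxE is absent, so *fenM* is not transcribed.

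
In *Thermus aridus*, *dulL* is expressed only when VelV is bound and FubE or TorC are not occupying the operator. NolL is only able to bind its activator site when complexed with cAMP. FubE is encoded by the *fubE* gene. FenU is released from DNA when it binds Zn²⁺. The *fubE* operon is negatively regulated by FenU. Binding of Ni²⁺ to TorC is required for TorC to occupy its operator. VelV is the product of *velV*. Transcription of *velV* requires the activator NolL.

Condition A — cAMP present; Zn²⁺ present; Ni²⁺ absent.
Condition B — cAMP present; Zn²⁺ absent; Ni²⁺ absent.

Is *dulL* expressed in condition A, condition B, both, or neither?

Condition A:
cAMP is present, so NolL is active.
No repressor is bound and NolL is active, so *velV* is transcribed.
So VelV is produced and active.
Zn²⁺ is present, so FenU is inactive.
With no repressor bound, *fubE* is transcribed.
So FubE is produced and active.
Ni²⁺ is absent, so TorC is inactive.
With repressor FubE bound, *dulL* is not transcribed.
→ *dulL* is OFF in A.
Condition B:
cAMP is present, so NolL is active.
No repressor is bound and NolL is active, so *velV* is transcribed.
So VelV is produced and active.
Zn²⁺ is absent, so FenU is active.
With repressor FenU bound, *fubE* is not transcribed.
So FubE is not produced.
Ni²⁺ is absent, so TorC is inactive.
No repressor is bound and VelV is active, so *dulL* is transcribed.
→ *dulL* is ON in B.

B only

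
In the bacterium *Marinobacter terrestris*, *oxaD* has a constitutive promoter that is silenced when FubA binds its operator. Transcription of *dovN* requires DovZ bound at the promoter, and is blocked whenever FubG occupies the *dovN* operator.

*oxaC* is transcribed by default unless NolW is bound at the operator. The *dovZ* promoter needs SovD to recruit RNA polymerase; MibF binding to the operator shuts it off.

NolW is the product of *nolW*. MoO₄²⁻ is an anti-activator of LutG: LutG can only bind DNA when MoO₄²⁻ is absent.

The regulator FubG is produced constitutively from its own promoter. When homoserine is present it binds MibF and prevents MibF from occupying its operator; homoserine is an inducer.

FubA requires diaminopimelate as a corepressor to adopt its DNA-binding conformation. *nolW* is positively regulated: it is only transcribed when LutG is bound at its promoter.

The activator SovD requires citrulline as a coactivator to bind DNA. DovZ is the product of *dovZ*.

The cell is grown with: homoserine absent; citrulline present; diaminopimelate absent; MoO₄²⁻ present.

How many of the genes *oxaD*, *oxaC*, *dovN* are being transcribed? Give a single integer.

2

Diaminopimelate is absent, so FubA is inactive.
With no repressor bound, *oxaD* is transcribed.
→ *oxaD* is ON.
MoO₄²⁻ is present, so LutG is inactive.
Required activator LutG is absent, so *nolW* is not transcribed.
So NolW is not produced.
With no repressor bound, *oxaC* is transcribed.
→ *oxaC* is ON.
Citrulline is present, so SovD is active.
Homoserine is absent, so MibF is active.
With repressor MibF bound, *dovZ* is not transcribed.
So DovZ is not produced.
FubG is produced constitutively and is active.
With repressor FubG bound, *dovN* is not transcribed.
→ *dovN* is OFF.
2 of the 3 genes are transcribed.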